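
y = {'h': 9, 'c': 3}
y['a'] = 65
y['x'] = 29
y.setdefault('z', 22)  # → 22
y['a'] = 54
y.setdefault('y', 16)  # 16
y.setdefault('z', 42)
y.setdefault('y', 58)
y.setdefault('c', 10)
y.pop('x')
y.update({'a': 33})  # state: {'h': 9, 'c': 3, 'a': 33, 'z': 22, 'y': 16}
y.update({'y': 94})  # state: {'h': 9, 'c': 3, 'a': 33, 'z': 22, 'y': 94}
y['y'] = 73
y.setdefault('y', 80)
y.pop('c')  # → 3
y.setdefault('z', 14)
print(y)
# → {'h': 9, 'a': 33, 'z': 22, 'y': 73}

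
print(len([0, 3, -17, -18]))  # 4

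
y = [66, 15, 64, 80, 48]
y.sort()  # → [15, 48, 64, 66, 80]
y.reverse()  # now [80, 66, 64, 48, 15]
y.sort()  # [15, 48, 64, 66, 80]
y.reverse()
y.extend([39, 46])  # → [80, 66, 64, 48, 15, 39, 46]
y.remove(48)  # [80, 66, 64, 15, 39, 46]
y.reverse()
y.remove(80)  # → [46, 39, 15, 64, 66]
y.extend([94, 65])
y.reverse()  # [65, 94, 66, 64, 15, 39, 46]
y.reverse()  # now [46, 39, 15, 64, 66, 94, 65]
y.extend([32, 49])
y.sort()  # [15, 32, 39, 46, 49, 64, 65, 66, 94]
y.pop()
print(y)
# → [15, 32, 39, 46, 49, 64, 65, 66]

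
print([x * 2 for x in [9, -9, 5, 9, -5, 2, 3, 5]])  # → [18, -18, 10, 18, -10, 4, 6, 10]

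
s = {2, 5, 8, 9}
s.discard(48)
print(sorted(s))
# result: [2, 5, 8, 9]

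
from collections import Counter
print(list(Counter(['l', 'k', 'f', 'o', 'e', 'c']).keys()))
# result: ['l', 'k', 'f', 'o', 'e', 'c']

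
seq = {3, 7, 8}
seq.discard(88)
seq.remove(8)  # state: {3, 7}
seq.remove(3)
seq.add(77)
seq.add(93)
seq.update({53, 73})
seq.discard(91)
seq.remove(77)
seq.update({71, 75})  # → {7, 53, 71, 73, 75, 93}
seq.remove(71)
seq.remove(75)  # {7, 53, 73, 93}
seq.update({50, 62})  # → {7, 50, 53, 62, 73, 93}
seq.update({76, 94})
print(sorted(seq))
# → [7, 50, 53, 62, 73, 76, 93, 94]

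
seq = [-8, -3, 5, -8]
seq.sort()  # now [-8, -8, -3, 5]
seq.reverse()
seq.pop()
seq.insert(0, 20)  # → [20, 5, -3, -8]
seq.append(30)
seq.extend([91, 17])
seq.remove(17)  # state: [20, 5, -3, -8, 30, 91]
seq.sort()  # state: [-8, -3, 5, 20, 30, 91]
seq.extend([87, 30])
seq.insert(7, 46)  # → [-8, -3, 5, 20, 30, 91, 87, 46, 30]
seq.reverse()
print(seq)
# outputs [30, 46, 87, 91, 30, 20, 5, -3, -8]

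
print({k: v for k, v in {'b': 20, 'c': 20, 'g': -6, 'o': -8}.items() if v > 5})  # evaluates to {'b': 20, 'c': 20}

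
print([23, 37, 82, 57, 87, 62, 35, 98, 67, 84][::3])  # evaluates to [23, 57, 35, 84]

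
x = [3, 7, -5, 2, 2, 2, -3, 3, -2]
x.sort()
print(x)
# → [-5, -3, -2, 2, 2, 2, 3, 3, 7]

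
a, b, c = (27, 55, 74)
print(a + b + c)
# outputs 156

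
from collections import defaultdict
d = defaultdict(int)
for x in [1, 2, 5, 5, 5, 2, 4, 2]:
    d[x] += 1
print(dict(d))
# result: {1: 1, 2: 3, 5: 3, 4: 1}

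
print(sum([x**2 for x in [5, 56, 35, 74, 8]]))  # 9926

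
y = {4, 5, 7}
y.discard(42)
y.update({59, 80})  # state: {4, 5, 7, 59, 80}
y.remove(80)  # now {4, 5, 7, 59}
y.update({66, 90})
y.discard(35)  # {4, 5, 7, 59, 66, 90}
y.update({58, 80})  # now {4, 5, 7, 58, 59, 66, 80, 90}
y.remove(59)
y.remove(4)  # {5, 7, 58, 66, 80, 90}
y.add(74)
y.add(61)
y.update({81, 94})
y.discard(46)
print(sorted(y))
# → [5, 7, 58, 61, 66, 74, 80, 81, 90, 94]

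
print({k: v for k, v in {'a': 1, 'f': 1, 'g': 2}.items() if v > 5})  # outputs {}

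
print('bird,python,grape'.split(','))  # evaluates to ['bird', 'python', 'grape']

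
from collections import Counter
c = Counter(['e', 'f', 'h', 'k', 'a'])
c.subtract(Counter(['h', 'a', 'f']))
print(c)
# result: Counter({'e': 1, 'k': 1, 'f': 0, 'h': 0, 'a': 0})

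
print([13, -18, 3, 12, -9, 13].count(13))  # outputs 2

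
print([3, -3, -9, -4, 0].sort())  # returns None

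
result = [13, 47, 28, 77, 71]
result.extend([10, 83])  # [13, 47, 28, 77, 71, 10, 83]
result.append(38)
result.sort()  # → [10, 13, 28, 38, 47, 71, 77, 83]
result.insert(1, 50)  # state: [10, 50, 13, 28, 38, 47, 71, 77, 83]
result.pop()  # 83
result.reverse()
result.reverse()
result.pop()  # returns 77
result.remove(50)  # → [10, 13, 28, 38, 47, 71]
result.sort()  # [10, 13, 28, 38, 47, 71]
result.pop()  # 71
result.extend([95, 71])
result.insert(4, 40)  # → [10, 13, 28, 38, 40, 47, 95, 71]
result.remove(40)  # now [10, 13, 28, 38, 47, 95, 71]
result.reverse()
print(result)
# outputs [71, 95, 47, 38, 28, 13, 10]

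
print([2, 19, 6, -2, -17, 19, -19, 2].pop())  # 2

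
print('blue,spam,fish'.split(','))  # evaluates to ['blue', 'spam', 'fish']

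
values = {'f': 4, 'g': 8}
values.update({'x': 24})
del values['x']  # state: {'f': 4, 'g': 8}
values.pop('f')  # 4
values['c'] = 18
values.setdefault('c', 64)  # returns 18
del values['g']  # {'c': 18}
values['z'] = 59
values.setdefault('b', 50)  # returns 50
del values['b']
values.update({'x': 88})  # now {'c': 18, 'z': 59, 'x': 88}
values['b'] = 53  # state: {'c': 18, 'z': 59, 'x': 88, 'b': 53}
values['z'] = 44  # {'c': 18, 'z': 44, 'x': 88, 'b': 53}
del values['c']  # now {'z': 44, 'x': 88, 'b': 53}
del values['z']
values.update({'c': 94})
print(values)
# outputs {'x': 88, 'b': 53, 'c': 94}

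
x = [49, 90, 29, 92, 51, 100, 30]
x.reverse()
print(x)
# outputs [30, 100, 51, 92, 29, 90, 49]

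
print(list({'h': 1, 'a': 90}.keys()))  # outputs ['h', 'a']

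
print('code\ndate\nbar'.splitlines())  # ['code', 'date', 'bar']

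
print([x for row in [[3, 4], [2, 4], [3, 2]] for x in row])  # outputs [3, 4, 2, 4, 3, 2]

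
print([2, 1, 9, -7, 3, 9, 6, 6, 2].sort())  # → None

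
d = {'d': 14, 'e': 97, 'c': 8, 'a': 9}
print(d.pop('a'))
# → 9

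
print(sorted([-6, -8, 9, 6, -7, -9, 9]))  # [-9, -8, -7, -6, 6, 9, 9]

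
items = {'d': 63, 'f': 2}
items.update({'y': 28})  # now {'d': 63, 'f': 2, 'y': 28}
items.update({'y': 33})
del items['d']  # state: {'f': 2, 'y': 33}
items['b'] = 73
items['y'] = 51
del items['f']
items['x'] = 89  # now {'y': 51, 'b': 73, 'x': 89}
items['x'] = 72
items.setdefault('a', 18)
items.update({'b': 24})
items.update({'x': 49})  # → {'y': 51, 'b': 24, 'x': 49, 'a': 18}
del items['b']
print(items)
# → {'y': 51, 'x': 49, 'a': 18}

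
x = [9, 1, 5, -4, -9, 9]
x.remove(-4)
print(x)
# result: [9, 1, 5, -9, 9]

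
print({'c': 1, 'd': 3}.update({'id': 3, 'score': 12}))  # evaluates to None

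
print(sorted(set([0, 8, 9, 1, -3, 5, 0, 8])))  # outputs [-3, 0, 1, 5, 8, 9]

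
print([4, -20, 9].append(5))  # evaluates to None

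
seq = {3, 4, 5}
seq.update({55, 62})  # {3, 4, 5, 55, 62}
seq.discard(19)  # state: {3, 4, 5, 55, 62}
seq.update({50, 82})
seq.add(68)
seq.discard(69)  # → {3, 4, 5, 50, 55, 62, 68, 82}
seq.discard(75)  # {3, 4, 5, 50, 55, 62, 68, 82}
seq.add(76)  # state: {3, 4, 5, 50, 55, 62, 68, 76, 82}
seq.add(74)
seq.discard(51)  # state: {3, 4, 5, 50, 55, 62, 68, 74, 76, 82}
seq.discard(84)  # {3, 4, 5, 50, 55, 62, 68, 74, 76, 82}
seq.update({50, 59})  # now {3, 4, 5, 50, 55, 59, 62, 68, 74, 76, 82}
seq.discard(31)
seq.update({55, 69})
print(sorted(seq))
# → [3, 4, 5, 50, 55, 59, 62, 68, 69, 74, 76, 82]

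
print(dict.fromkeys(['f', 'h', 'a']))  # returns {'f': None, 'h': None, 'a': None}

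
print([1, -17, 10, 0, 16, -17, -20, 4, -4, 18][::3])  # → [1, 0, -20, 18]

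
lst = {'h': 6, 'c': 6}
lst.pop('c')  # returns 6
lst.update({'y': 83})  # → {'h': 6, 'y': 83}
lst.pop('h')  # 6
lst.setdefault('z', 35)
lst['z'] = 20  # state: {'y': 83, 'z': 20}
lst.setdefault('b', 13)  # 13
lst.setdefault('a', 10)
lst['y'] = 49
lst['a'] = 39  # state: {'y': 49, 'z': 20, 'b': 13, 'a': 39}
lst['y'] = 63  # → {'y': 63, 'z': 20, 'b': 13, 'a': 39}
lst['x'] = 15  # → {'y': 63, 'z': 20, 'b': 13, 'a': 39, 'x': 15}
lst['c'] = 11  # {'y': 63, 'z': 20, 'b': 13, 'a': 39, 'x': 15, 'c': 11}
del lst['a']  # {'y': 63, 'z': 20, 'b': 13, 'x': 15, 'c': 11}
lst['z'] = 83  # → {'y': 63, 'z': 83, 'b': 13, 'x': 15, 'c': 11}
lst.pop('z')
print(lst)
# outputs {'y': 63, 'b': 13, 'x': 15, 'c': 11}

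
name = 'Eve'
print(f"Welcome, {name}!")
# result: Welcome, Eve!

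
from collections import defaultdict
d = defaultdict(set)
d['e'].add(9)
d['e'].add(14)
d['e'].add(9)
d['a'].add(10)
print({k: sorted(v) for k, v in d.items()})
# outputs {'e': [9, 14], 'a': [10]}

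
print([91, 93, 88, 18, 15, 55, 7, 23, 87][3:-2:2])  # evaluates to [18, 55]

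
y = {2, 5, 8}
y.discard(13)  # {2, 5, 8}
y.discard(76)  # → {2, 5, 8}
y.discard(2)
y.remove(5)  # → {8}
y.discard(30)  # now {8}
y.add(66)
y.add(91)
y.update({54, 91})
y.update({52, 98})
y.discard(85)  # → {8, 52, 54, 66, 91, 98}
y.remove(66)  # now {8, 52, 54, 91, 98}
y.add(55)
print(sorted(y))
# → [8, 52, 54, 55, 91, 98]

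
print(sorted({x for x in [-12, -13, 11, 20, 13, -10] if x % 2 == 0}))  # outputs [-12, -10, 20]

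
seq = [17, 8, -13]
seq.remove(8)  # [17, -13]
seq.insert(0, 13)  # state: [13, 17, -13]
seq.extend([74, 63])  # [13, 17, -13, 74, 63]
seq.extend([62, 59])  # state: [13, 17, -13, 74, 63, 62, 59]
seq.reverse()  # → [59, 62, 63, 74, -13, 17, 13]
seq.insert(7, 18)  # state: [59, 62, 63, 74, -13, 17, 13, 18]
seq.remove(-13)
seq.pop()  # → 18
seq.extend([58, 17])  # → [59, 62, 63, 74, 17, 13, 58, 17]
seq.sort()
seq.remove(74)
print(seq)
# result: [13, 17, 17, 58, 59, 62, 63]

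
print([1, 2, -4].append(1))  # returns None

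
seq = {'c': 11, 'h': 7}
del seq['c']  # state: {'h': 7}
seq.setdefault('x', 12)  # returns 12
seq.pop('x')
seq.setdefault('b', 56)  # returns 56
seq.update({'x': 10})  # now {'h': 7, 'b': 56, 'x': 10}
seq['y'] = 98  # {'h': 7, 'b': 56, 'x': 10, 'y': 98}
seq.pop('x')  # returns 10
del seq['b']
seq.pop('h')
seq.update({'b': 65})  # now {'y': 98, 'b': 65}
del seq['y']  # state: {'b': 65}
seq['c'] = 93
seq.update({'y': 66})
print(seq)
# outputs {'b': 65, 'c': 93, 'y': 66}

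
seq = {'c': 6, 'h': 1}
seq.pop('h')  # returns 1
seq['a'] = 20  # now {'c': 6, 'a': 20}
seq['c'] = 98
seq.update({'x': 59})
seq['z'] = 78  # {'c': 98, 'a': 20, 'x': 59, 'z': 78}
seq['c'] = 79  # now {'c': 79, 'a': 20, 'x': 59, 'z': 78}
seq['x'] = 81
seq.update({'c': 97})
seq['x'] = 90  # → {'c': 97, 'a': 20, 'x': 90, 'z': 78}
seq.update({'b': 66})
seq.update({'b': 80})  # {'c': 97, 'a': 20, 'x': 90, 'z': 78, 'b': 80}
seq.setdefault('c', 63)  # 97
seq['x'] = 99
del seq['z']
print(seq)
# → {'c': 97, 'a': 20, 'x': 99, 'b': 80}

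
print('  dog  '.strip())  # dog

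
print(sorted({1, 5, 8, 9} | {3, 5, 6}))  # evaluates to [1, 3, 5, 6, 8, 9]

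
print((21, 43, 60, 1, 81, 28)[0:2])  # (21, 43)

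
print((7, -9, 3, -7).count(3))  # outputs 1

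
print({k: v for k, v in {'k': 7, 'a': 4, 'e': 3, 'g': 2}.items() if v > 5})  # {'k': 7}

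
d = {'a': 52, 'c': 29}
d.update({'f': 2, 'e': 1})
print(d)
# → {'a': 52, 'c': 29, 'f': 2, 'e': 1}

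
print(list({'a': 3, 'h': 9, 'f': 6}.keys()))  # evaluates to ['a', 'h', 'f']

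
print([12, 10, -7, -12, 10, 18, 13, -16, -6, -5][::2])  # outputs [12, -7, 10, 13, -6]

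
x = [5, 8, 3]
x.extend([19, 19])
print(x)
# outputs [5, 8, 3, 19, 19]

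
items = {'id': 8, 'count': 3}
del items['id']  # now {'count': 3}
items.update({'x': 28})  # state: {'count': 3, 'x': 28}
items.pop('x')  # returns 28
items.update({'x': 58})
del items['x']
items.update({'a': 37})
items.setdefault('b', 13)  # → 13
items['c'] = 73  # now {'count': 3, 'a': 37, 'b': 13, 'c': 73}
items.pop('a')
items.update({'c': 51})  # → {'count': 3, 'b': 13, 'c': 51}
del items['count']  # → {'b': 13, 'c': 51}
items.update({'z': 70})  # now {'b': 13, 'c': 51, 'z': 70}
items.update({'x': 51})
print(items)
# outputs {'b': 13, 'c': 51, 'z': 70, 'x': 51}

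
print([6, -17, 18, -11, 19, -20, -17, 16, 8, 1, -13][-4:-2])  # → [16, 8]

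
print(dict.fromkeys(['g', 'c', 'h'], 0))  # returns {'g': 0, 'c': 0, 'h': 0}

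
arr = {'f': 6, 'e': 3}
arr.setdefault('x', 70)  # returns 70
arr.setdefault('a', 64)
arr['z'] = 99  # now {'f': 6, 'e': 3, 'x': 70, 'a': 64, 'z': 99}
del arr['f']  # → {'e': 3, 'x': 70, 'a': 64, 'z': 99}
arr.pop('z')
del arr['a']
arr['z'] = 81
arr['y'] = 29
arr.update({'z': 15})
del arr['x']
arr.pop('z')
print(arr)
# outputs {'e': 3, 'y': 29}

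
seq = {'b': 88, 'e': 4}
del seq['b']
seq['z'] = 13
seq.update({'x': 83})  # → {'e': 4, 'z': 13, 'x': 83}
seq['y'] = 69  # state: {'e': 4, 'z': 13, 'x': 83, 'y': 69}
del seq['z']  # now {'e': 4, 'x': 83, 'y': 69}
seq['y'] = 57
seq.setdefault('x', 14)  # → 83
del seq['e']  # {'x': 83, 'y': 57}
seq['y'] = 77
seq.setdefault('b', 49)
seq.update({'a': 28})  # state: {'x': 83, 'y': 77, 'b': 49, 'a': 28}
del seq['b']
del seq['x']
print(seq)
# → {'y': 77, 'a': 28}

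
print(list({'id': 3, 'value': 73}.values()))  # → [3, 73]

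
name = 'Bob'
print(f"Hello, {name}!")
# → Hello, Bob!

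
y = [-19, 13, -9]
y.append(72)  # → [-19, 13, -9, 72]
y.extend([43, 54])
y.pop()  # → 54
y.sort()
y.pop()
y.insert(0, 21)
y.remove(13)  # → [21, -19, -9, 43]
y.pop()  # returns 43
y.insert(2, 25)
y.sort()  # [-19, -9, 21, 25]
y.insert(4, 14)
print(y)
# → [-19, -9, 21, 25, 14]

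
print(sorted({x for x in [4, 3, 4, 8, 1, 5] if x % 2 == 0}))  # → [4, 8]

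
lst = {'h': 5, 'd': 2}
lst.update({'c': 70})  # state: {'h': 5, 'd': 2, 'c': 70}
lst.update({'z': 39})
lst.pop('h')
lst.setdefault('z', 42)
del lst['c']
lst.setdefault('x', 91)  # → 91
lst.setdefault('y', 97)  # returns 97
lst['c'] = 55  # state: {'d': 2, 'z': 39, 'x': 91, 'y': 97, 'c': 55}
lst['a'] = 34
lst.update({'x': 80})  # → {'d': 2, 'z': 39, 'x': 80, 'y': 97, 'c': 55, 'a': 34}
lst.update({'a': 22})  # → {'d': 2, 'z': 39, 'x': 80, 'y': 97, 'c': 55, 'a': 22}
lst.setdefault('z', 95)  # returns 39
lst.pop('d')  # 2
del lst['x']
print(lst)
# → {'z': 39, 'y': 97, 'c': 55, 'a': 22}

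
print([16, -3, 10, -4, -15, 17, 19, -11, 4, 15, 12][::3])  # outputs [16, -4, 19, 15]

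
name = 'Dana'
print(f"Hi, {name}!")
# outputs Hi, Dana!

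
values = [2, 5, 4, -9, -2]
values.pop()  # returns -2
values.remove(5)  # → [2, 4, -9]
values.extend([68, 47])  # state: [2, 4, -9, 68, 47]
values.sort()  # [-9, 2, 4, 47, 68]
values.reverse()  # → [68, 47, 4, 2, -9]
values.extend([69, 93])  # [68, 47, 4, 2, -9, 69, 93]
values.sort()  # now [-9, 2, 4, 47, 68, 69, 93]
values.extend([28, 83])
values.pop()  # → 83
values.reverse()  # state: [28, 93, 69, 68, 47, 4, 2, -9]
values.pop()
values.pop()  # 2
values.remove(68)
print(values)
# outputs [28, 93, 69, 47, 4]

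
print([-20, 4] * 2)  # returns [-20, 4, -20, 4]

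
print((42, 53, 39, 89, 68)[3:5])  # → (89, 68)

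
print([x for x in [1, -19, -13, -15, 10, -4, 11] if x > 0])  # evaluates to [1, 10, 11]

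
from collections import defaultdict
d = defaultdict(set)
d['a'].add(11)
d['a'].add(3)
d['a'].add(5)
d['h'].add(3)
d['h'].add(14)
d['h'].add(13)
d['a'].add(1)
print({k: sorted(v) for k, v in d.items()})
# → {'a': [1, 3, 5, 11], 'h': [3, 13, 14]}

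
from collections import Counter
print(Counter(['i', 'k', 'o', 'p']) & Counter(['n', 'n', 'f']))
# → Counter()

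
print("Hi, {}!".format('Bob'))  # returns Hi, Bob!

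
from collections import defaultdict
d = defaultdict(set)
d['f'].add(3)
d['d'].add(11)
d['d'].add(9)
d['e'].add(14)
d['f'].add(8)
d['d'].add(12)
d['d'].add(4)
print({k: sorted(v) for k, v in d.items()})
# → {'f': [3, 8], 'd': [4, 9, 11, 12], 'e': [14]}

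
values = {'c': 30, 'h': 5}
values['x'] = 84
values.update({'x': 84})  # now {'c': 30, 'h': 5, 'x': 84}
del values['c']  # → {'h': 5, 'x': 84}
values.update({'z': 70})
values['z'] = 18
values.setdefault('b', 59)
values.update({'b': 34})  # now {'h': 5, 'x': 84, 'z': 18, 'b': 34}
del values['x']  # {'h': 5, 'z': 18, 'b': 34}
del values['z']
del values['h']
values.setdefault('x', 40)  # 40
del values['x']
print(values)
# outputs {'b': 34}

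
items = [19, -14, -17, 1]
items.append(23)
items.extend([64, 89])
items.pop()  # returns 89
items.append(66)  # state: [19, -14, -17, 1, 23, 64, 66]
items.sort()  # [-17, -14, 1, 19, 23, 64, 66]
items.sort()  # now [-17, -14, 1, 19, 23, 64, 66]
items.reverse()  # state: [66, 64, 23, 19, 1, -14, -17]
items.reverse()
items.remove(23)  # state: [-17, -14, 1, 19, 64, 66]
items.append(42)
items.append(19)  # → [-17, -14, 1, 19, 64, 66, 42, 19]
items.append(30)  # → [-17, -14, 1, 19, 64, 66, 42, 19, 30]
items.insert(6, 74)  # [-17, -14, 1, 19, 64, 66, 74, 42, 19, 30]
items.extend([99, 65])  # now [-17, -14, 1, 19, 64, 66, 74, 42, 19, 30, 99, 65]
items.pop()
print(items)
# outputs [-17, -14, 1, 19, 64, 66, 74, 42, 19, 30, 99]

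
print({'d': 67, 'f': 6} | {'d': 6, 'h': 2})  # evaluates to {'d': 6, 'f': 6, 'h': 2}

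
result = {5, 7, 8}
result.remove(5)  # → {7, 8}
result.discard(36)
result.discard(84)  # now {7, 8}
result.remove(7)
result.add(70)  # {8, 70}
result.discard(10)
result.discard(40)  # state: {8, 70}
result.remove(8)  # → {70}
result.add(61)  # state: {61, 70}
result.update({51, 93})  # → {51, 61, 70, 93}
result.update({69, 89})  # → {51, 61, 69, 70, 89, 93}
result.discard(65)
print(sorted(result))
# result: [51, 61, 69, 70, 89, 93]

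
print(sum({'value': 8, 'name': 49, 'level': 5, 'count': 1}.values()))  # 63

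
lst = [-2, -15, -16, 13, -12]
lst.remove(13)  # [-2, -15, -16, -12]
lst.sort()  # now [-16, -15, -12, -2]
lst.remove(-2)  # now [-16, -15, -12]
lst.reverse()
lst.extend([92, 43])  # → [-12, -15, -16, 92, 43]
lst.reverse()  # [43, 92, -16, -15, -12]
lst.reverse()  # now [-12, -15, -16, 92, 43]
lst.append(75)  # [-12, -15, -16, 92, 43, 75]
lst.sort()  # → [-16, -15, -12, 43, 75, 92]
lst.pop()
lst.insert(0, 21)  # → [21, -16, -15, -12, 43, 75]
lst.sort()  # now [-16, -15, -12, 21, 43, 75]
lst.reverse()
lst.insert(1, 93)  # [75, 93, 43, 21, -12, -15, -16]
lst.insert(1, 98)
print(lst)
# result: [75, 98, 93, 43, 21, -12, -15, -16]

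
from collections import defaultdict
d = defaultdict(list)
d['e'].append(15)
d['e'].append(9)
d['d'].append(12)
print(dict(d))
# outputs {'e': [15, 9], 'd': [12]}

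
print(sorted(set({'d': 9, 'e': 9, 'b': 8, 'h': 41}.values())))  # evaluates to [8, 9, 41]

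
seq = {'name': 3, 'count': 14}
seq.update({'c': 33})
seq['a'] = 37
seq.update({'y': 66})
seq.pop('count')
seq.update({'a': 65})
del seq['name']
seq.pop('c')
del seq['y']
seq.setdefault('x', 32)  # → 32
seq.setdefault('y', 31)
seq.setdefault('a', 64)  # 65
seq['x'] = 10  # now {'a': 65, 'x': 10, 'y': 31}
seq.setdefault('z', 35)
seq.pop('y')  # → 31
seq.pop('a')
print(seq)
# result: {'x': 10, 'z': 35}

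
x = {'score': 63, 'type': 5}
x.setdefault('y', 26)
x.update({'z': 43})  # {'score': 63, 'type': 5, 'y': 26, 'z': 43}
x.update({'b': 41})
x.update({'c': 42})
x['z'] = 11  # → {'score': 63, 'type': 5, 'y': 26, 'z': 11, 'b': 41, 'c': 42}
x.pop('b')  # 41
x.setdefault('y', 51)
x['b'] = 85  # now {'score': 63, 'type': 5, 'y': 26, 'z': 11, 'c': 42, 'b': 85}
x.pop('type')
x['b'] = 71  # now {'score': 63, 'y': 26, 'z': 11, 'c': 42, 'b': 71}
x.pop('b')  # 71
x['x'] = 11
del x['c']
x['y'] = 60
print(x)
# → {'score': 63, 'y': 60, 'z': 11, 'x': 11}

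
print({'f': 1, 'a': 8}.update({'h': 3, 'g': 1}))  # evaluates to None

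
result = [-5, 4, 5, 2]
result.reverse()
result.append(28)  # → [2, 5, 4, -5, 28]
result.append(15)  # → [2, 5, 4, -5, 28, 15]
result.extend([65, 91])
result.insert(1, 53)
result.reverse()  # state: [91, 65, 15, 28, -5, 4, 5, 53, 2]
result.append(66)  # [91, 65, 15, 28, -5, 4, 5, 53, 2, 66]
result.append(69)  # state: [91, 65, 15, 28, -5, 4, 5, 53, 2, 66, 69]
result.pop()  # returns 69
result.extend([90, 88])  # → [91, 65, 15, 28, -5, 4, 5, 53, 2, 66, 90, 88]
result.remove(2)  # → [91, 65, 15, 28, -5, 4, 5, 53, 66, 90, 88]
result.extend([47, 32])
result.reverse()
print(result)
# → [32, 47, 88, 90, 66, 53, 5, 4, -5, 28, 15, 65, 91]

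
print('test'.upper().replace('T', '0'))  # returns 0ES0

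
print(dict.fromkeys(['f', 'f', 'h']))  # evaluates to {'f': None, 'h': None}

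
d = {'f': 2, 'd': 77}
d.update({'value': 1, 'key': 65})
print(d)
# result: {'f': 2, 'd': 77, 'value': 1, 'key': 65}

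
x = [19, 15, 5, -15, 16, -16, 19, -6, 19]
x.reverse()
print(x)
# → [19, -6, 19, -16, 16, -15, 5, 15, 19]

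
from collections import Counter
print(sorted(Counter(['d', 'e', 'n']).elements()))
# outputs ['d', 'e', 'n']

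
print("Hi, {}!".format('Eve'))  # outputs Hi, Eve!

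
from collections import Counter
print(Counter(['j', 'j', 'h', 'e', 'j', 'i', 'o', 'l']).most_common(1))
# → [('j', 3)]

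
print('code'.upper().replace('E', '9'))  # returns COD9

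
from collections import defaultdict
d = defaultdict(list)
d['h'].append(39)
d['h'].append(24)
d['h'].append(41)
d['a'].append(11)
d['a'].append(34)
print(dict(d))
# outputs {'h': [39, 24, 41], 'a': [11, 34]}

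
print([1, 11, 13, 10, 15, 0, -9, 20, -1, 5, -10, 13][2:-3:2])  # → [13, 15, -9, -1]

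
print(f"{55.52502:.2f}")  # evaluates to 55.53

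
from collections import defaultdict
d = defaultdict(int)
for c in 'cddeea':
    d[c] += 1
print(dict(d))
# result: {'c': 1, 'd': 2, 'e': 2, 'a': 1}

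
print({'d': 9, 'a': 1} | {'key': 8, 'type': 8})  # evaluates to {'d': 9, 'a': 1, 'key': 8, 'type': 8}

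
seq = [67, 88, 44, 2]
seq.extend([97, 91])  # [67, 88, 44, 2, 97, 91]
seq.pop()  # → 91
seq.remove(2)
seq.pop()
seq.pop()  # 44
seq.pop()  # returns 88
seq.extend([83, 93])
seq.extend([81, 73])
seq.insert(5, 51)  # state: [67, 83, 93, 81, 73, 51]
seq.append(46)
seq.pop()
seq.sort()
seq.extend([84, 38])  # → [51, 67, 73, 81, 83, 93, 84, 38]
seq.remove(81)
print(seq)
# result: [51, 67, 73, 83, 93, 84, 38]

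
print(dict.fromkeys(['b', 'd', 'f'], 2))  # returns {'b': 2, 'd': 2, 'f': 2}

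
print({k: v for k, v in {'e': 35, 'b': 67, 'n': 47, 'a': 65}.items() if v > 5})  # {'e': 35, 'b': 67, 'n': 47, 'a': 65}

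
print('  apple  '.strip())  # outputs apple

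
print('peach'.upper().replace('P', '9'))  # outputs 9EACH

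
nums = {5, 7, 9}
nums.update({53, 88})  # {5, 7, 9, 53, 88}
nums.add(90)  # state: {5, 7, 9, 53, 88, 90}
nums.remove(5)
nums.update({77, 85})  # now {7, 9, 53, 77, 85, 88, 90}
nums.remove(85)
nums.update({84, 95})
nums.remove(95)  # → {7, 9, 53, 77, 84, 88, 90}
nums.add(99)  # {7, 9, 53, 77, 84, 88, 90, 99}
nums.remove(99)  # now {7, 9, 53, 77, 84, 88, 90}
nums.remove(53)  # {7, 9, 77, 84, 88, 90}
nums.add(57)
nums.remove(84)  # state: {7, 9, 57, 77, 88, 90}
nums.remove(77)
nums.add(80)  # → {7, 9, 57, 80, 88, 90}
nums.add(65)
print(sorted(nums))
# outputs [7, 9, 57, 65, 80, 88, 90]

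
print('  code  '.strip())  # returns code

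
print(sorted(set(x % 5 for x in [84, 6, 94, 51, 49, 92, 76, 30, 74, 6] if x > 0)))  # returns [0, 1, 2, 4]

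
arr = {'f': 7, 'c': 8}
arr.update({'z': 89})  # {'f': 7, 'c': 8, 'z': 89}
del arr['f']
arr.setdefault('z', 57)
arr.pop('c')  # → 8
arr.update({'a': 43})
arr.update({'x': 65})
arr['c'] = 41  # {'z': 89, 'a': 43, 'x': 65, 'c': 41}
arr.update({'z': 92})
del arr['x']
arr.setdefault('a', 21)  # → 43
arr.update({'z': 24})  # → {'z': 24, 'a': 43, 'c': 41}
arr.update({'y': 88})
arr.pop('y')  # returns 88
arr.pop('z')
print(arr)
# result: {'a': 43, 'c': 41}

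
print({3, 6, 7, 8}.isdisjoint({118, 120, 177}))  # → True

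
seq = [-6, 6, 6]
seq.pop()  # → 6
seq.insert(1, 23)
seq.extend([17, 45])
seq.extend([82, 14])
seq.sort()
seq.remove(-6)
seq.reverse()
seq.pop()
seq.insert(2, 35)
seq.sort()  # [14, 17, 23, 35, 45, 82]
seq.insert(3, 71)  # [14, 17, 23, 71, 35, 45, 82]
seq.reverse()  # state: [82, 45, 35, 71, 23, 17, 14]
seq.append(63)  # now [82, 45, 35, 71, 23, 17, 14, 63]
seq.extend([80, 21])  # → [82, 45, 35, 71, 23, 17, 14, 63, 80, 21]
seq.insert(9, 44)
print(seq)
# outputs [82, 45, 35, 71, 23, 17, 14, 63, 80, 44, 21]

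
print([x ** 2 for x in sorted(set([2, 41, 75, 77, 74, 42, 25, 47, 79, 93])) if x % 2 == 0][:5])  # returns [4, 1764, 5476]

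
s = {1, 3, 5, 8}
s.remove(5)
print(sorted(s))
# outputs [1, 3, 8]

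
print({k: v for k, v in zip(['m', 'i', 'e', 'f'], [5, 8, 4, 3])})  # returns {'m': 5, 'i': 8, 'e': 4, 'f': 3}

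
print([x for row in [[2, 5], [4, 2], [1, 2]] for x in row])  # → [2, 5, 4, 2, 1, 2]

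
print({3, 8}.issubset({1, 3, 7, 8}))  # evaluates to True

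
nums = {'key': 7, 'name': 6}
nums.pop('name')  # 6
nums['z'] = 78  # {'key': 7, 'z': 78}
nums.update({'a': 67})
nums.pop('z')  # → 78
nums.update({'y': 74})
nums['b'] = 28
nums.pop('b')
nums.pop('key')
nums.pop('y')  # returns 74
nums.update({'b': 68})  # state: {'a': 67, 'b': 68}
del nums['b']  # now {'a': 67}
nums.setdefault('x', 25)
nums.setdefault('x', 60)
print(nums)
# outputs {'a': 67, 'x': 25}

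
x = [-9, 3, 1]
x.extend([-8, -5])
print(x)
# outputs [-9, 3, 1, -8, -5]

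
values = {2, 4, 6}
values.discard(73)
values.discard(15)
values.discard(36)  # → {2, 4, 6}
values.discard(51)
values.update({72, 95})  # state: {2, 4, 6, 72, 95}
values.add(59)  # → {2, 4, 6, 59, 72, 95}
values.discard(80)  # {2, 4, 6, 59, 72, 95}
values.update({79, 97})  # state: {2, 4, 6, 59, 72, 79, 95, 97}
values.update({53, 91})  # {2, 4, 6, 53, 59, 72, 79, 91, 95, 97}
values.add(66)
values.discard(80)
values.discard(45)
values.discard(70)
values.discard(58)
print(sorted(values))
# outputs [2, 4, 6, 53, 59, 66, 72, 79, 91, 95, 97]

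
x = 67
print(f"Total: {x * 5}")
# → Total: 335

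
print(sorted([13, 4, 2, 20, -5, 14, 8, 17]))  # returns [-5, 2, 4, 8, 13, 14, 17, 20]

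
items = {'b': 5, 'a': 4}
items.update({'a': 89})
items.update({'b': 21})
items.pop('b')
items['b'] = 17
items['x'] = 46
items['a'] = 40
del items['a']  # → {'b': 17, 'x': 46}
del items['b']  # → {'x': 46}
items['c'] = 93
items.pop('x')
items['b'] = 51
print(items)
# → {'c': 93, 'b': 51}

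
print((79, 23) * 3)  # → (79, 23, 79, 23, 79, 23)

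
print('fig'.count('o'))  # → 0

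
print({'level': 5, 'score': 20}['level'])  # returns 5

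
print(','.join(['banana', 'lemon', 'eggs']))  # banana,lemon,eggs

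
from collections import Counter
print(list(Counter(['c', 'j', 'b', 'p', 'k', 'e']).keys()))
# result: ['c', 'j', 'b', 'p', 'k', 'e']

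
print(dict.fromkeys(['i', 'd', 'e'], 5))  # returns {'i': 5, 'd': 5, 'e': 5}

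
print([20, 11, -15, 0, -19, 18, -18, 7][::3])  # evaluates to [20, 0, -18]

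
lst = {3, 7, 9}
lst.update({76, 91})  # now {3, 7, 9, 76, 91}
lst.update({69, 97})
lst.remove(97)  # {3, 7, 9, 69, 76, 91}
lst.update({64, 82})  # {3, 7, 9, 64, 69, 76, 82, 91}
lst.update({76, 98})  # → {3, 7, 9, 64, 69, 76, 82, 91, 98}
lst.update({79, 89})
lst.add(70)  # {3, 7, 9, 64, 69, 70, 76, 79, 82, 89, 91, 98}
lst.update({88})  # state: {3, 7, 9, 64, 69, 70, 76, 79, 82, 88, 89, 91, 98}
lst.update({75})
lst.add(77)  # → {3, 7, 9, 64, 69, 70, 75, 76, 77, 79, 82, 88, 89, 91, 98}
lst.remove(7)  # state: {3, 9, 64, 69, 70, 75, 76, 77, 79, 82, 88, 89, 91, 98}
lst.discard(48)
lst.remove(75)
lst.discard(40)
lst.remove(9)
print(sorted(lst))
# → [3, 64, 69, 70, 76, 77, 79, 82, 88, 89, 91, 98]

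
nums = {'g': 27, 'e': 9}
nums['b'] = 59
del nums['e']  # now {'g': 27, 'b': 59}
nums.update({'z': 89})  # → {'g': 27, 'b': 59, 'z': 89}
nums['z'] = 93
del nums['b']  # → {'g': 27, 'z': 93}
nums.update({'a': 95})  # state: {'g': 27, 'z': 93, 'a': 95}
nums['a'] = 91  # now {'g': 27, 'z': 93, 'a': 91}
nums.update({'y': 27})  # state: {'g': 27, 'z': 93, 'a': 91, 'y': 27}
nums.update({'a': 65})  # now {'g': 27, 'z': 93, 'a': 65, 'y': 27}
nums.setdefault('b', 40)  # 40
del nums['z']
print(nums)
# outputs {'g': 27, 'a': 65, 'y': 27, 'b': 40}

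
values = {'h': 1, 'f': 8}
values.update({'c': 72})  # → {'h': 1, 'f': 8, 'c': 72}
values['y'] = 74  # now {'h': 1, 'f': 8, 'c': 72, 'y': 74}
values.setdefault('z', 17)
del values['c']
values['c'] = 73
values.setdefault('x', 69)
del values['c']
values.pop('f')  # 8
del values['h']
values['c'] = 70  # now {'y': 74, 'z': 17, 'x': 69, 'c': 70}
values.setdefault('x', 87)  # 69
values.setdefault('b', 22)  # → 22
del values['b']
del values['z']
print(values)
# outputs {'y': 74, 'x': 69, 'c': 70}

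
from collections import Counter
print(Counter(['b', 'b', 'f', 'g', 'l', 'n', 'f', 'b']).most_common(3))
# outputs [('b', 3), ('f', 2), ('g', 1)]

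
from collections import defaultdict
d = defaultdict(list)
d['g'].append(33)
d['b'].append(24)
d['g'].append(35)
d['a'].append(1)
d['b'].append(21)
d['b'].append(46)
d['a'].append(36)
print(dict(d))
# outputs {'g': [33, 35], 'b': [24, 21, 46], 'a': [1, 36]}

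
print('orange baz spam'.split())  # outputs ['orange', 'baz', 'spam']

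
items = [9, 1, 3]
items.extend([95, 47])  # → [9, 1, 3, 95, 47]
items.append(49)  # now [9, 1, 3, 95, 47, 49]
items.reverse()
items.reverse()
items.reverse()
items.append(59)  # [49, 47, 95, 3, 1, 9, 59]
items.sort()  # [1, 3, 9, 47, 49, 59, 95]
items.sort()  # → [1, 3, 9, 47, 49, 59, 95]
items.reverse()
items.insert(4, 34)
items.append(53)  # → [95, 59, 49, 47, 34, 9, 3, 1, 53]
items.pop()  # 53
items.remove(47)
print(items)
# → [95, 59, 49, 34, 9, 3, 1]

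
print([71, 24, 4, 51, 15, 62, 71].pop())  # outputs 71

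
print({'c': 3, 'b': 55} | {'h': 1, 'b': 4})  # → {'c': 3, 'b': 4, 'h': 1}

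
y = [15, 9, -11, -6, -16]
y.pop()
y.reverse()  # [-6, -11, 9, 15]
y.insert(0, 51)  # [51, -6, -11, 9, 15]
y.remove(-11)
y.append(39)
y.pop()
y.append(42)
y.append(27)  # [51, -6, 9, 15, 42, 27]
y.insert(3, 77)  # [51, -6, 9, 77, 15, 42, 27]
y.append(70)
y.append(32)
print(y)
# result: [51, -6, 9, 77, 15, 42, 27, 70, 32]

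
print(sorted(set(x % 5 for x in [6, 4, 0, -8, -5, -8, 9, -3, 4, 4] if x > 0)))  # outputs [1, 4]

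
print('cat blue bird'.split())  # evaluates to ['cat', 'blue', 'bird']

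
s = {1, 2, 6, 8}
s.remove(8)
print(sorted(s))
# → [1, 2, 6]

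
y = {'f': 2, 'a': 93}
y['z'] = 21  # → {'f': 2, 'a': 93, 'z': 21}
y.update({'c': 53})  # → {'f': 2, 'a': 93, 'z': 21, 'c': 53}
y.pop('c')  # 53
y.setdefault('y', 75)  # 75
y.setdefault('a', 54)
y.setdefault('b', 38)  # 38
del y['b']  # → {'f': 2, 'a': 93, 'z': 21, 'y': 75}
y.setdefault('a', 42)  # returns 93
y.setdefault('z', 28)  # 21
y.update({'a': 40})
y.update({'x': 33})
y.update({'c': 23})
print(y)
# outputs {'f': 2, 'a': 40, 'z': 21, 'y': 75, 'x': 33, 'c': 23}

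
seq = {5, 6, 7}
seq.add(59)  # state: {5, 6, 7, 59}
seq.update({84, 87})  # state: {5, 6, 7, 59, 84, 87}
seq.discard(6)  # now {5, 7, 59, 84, 87}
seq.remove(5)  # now {7, 59, 84, 87}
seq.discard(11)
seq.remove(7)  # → {59, 84, 87}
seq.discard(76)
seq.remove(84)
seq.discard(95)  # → {59, 87}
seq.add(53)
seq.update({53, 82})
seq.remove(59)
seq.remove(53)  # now {82, 87}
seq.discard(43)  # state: {82, 87}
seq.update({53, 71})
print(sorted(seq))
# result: [53, 71, 82, 87]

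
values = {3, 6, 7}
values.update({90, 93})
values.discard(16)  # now {3, 6, 7, 90, 93}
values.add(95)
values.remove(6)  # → {3, 7, 90, 93, 95}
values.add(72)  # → {3, 7, 72, 90, 93, 95}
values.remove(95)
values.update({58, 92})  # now {3, 7, 58, 72, 90, 92, 93}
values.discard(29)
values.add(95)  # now {3, 7, 58, 72, 90, 92, 93, 95}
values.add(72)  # {3, 7, 58, 72, 90, 92, 93, 95}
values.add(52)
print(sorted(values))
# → [3, 7, 52, 58, 72, 90, 92, 93, 95]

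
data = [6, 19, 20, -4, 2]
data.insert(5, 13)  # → [6, 19, 20, -4, 2, 13]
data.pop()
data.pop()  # 2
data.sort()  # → [-4, 6, 19, 20]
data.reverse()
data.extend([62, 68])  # [20, 19, 6, -4, 62, 68]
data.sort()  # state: [-4, 6, 19, 20, 62, 68]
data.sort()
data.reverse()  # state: [68, 62, 20, 19, 6, -4]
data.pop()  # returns -4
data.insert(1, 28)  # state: [68, 28, 62, 20, 19, 6]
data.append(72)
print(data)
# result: [68, 28, 62, 20, 19, 6, 72]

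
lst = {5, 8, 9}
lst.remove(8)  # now {5, 9}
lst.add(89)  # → {5, 9, 89}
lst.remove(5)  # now {9, 89}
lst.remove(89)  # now {9}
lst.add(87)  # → {9, 87}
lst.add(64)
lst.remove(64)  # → {9, 87}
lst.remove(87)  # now {9}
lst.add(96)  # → {9, 96}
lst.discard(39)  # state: {9, 96}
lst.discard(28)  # {9, 96}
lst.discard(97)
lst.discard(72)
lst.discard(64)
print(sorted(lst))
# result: [9, 96]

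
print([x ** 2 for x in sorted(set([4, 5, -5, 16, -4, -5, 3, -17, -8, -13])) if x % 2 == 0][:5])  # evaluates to [64, 16, 16, 256]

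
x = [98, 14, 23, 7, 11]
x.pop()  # 11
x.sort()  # [7, 14, 23, 98]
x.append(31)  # [7, 14, 23, 98, 31]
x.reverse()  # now [31, 98, 23, 14, 7]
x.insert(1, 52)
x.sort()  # [7, 14, 23, 31, 52, 98]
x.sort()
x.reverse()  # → [98, 52, 31, 23, 14, 7]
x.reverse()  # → [7, 14, 23, 31, 52, 98]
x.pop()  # 98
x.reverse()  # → [52, 31, 23, 14, 7]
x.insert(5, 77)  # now [52, 31, 23, 14, 7, 77]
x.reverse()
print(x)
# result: [77, 7, 14, 23, 31, 52]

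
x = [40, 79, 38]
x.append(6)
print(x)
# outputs [40, 79, 38, 6]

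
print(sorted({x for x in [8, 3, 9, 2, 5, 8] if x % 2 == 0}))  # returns [2, 8]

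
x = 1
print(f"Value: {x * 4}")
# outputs Value: 4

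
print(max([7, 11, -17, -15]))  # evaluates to 11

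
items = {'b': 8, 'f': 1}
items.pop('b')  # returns 8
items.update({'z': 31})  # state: {'f': 1, 'z': 31}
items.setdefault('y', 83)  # 83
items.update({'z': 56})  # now {'f': 1, 'z': 56, 'y': 83}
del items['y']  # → {'f': 1, 'z': 56}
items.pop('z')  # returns 56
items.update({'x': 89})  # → {'f': 1, 'x': 89}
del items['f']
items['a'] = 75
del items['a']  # {'x': 89}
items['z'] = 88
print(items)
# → {'x': 89, 'z': 88}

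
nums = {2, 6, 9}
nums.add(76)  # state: {2, 6, 9, 76}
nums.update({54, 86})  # {2, 6, 9, 54, 76, 86}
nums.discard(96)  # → {2, 6, 9, 54, 76, 86}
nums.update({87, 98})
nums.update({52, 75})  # {2, 6, 9, 52, 54, 75, 76, 86, 87, 98}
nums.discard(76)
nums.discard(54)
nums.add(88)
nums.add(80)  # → {2, 6, 9, 52, 75, 80, 86, 87, 88, 98}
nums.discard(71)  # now {2, 6, 9, 52, 75, 80, 86, 87, 88, 98}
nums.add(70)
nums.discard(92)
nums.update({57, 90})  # {2, 6, 9, 52, 57, 70, 75, 80, 86, 87, 88, 90, 98}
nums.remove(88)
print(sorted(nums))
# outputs [2, 6, 9, 52, 57, 70, 75, 80, 86, 87, 90, 98]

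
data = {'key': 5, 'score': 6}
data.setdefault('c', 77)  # 77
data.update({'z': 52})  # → {'key': 5, 'score': 6, 'c': 77, 'z': 52}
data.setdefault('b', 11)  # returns 11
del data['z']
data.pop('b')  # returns 11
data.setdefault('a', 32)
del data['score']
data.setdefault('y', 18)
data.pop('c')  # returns 77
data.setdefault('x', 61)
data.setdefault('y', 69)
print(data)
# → {'key': 5, 'a': 32, 'y': 18, 'x': 61}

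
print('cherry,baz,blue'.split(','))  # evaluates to ['cherry', 'baz', 'blue']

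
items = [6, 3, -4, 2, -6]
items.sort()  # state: [-6, -4, 2, 3, 6]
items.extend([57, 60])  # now [-6, -4, 2, 3, 6, 57, 60]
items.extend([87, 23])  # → [-6, -4, 2, 3, 6, 57, 60, 87, 23]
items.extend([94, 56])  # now [-6, -4, 2, 3, 6, 57, 60, 87, 23, 94, 56]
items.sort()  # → [-6, -4, 2, 3, 6, 23, 56, 57, 60, 87, 94]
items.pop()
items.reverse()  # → [87, 60, 57, 56, 23, 6, 3, 2, -4, -6]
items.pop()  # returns -6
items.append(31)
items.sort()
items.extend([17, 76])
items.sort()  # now [-4, 2, 3, 6, 17, 23, 31, 56, 57, 60, 76, 87]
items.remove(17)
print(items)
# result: [-4, 2, 3, 6, 23, 31, 56, 57, 60, 76, 87]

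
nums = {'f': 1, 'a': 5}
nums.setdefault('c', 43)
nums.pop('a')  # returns 5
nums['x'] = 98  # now {'f': 1, 'c': 43, 'x': 98}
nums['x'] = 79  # {'f': 1, 'c': 43, 'x': 79}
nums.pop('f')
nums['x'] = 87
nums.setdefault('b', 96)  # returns 96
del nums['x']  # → {'c': 43, 'b': 96}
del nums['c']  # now {'b': 96}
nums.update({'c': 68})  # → {'b': 96, 'c': 68}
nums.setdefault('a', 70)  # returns 70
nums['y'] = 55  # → {'b': 96, 'c': 68, 'a': 70, 'y': 55}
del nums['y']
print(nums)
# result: {'b': 96, 'c': 68, 'a': 70}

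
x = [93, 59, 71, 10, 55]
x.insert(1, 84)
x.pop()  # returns 55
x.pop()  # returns 10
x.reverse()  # [71, 59, 84, 93]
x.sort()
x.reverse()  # [93, 84, 71, 59]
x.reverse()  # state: [59, 71, 84, 93]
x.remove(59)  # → [71, 84, 93]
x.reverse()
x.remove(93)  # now [84, 71]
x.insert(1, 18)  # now [84, 18, 71]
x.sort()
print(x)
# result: [18, 71, 84]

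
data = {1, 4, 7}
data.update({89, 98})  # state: {1, 4, 7, 89, 98}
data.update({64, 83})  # {1, 4, 7, 64, 83, 89, 98}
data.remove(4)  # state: {1, 7, 64, 83, 89, 98}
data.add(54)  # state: {1, 7, 54, 64, 83, 89, 98}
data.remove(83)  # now {1, 7, 54, 64, 89, 98}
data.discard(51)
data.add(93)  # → {1, 7, 54, 64, 89, 93, 98}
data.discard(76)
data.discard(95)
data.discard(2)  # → {1, 7, 54, 64, 89, 93, 98}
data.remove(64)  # {1, 7, 54, 89, 93, 98}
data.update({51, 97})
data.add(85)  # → {1, 7, 51, 54, 85, 89, 93, 97, 98}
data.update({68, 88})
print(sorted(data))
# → [1, 7, 51, 54, 68, 85, 88, 89, 93, 97, 98]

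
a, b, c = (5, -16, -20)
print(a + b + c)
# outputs -31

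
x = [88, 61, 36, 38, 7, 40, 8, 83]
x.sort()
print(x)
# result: [7, 8, 36, 38, 40, 61, 83, 88]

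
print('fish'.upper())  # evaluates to FISH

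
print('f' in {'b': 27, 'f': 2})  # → True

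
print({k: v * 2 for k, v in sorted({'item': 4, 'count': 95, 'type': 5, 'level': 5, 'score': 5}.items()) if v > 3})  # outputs {'count': 190, 'item': 8, 'level': 10, 'score': 10, 'type': 10}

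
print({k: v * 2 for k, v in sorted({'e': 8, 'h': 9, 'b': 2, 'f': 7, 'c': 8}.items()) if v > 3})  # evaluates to {'c': 16, 'e': 16, 'f': 14, 'h': 18}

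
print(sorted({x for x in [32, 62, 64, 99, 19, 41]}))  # [19, 32, 41, 62, 64, 99]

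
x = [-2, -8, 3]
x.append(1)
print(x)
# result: [-2, -8, 3, 1]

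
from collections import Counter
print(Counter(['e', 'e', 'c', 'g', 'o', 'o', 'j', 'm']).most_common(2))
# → [('e', 2), ('o', 2)]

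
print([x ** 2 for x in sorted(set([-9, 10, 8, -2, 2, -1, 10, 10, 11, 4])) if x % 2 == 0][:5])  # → [4, 4, 16, 64, 100]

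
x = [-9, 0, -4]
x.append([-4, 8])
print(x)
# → [-9, 0, -4, [-4, 8]]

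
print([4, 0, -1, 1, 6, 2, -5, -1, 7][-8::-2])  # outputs [0]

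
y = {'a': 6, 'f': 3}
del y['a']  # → {'f': 3}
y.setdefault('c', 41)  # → 41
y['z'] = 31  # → {'f': 3, 'c': 41, 'z': 31}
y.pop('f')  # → 3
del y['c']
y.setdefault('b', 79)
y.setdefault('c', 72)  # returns 72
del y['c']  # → {'z': 31, 'b': 79}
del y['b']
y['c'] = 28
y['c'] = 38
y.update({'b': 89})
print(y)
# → {'z': 31, 'c': 38, 'b': 89}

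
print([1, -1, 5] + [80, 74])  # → [1, -1, 5, 80, 74]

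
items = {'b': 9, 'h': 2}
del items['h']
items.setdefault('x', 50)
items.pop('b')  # 9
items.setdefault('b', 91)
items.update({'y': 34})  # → {'x': 50, 'b': 91, 'y': 34}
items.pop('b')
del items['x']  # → {'y': 34}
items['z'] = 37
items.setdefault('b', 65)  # 65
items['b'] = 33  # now {'y': 34, 'z': 37, 'b': 33}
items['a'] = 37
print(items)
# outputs {'y': 34, 'z': 37, 'b': 33, 'a': 37}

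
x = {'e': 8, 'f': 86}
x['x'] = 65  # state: {'e': 8, 'f': 86, 'x': 65}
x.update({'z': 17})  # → {'e': 8, 'f': 86, 'x': 65, 'z': 17}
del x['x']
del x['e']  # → {'f': 86, 'z': 17}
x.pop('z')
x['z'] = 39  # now {'f': 86, 'z': 39}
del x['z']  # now {'f': 86}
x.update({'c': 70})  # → {'f': 86, 'c': 70}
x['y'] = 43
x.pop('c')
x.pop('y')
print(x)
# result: {'f': 86}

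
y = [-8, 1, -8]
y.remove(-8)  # [1, -8]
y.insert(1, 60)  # [1, 60, -8]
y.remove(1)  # [60, -8]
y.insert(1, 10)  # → [60, 10, -8]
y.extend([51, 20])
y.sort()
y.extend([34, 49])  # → [-8, 10, 20, 51, 60, 34, 49]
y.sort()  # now [-8, 10, 20, 34, 49, 51, 60]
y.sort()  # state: [-8, 10, 20, 34, 49, 51, 60]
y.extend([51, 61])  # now [-8, 10, 20, 34, 49, 51, 60, 51, 61]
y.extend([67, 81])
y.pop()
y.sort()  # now [-8, 10, 20, 34, 49, 51, 51, 60, 61, 67]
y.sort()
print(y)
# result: [-8, 10, 20, 34, 49, 51, 51, 60, 61, 67]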